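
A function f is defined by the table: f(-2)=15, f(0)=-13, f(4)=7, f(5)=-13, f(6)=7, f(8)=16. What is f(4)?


Reading from the table at x = 4

7


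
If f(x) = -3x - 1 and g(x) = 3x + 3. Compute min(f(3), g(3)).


f(3) = -10
g(3) = 12
min = -10

-10


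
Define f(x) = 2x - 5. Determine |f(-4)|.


f(-4) = -13
|-13| = 13

13


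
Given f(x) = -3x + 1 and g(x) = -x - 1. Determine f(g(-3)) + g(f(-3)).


f(g(-3)) = -5
g(f(-3)) = -11
Sum = -16

-16


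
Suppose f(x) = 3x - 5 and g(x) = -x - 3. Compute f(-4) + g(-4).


f(-4) = -17
g(-4) = 1
Sum = -16

-16


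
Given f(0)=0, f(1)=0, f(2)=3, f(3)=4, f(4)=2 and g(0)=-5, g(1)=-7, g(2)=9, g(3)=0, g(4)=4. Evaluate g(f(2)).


0


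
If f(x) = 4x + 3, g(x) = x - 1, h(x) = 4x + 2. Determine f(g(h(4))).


71


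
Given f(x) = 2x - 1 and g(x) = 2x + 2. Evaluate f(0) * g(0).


-2


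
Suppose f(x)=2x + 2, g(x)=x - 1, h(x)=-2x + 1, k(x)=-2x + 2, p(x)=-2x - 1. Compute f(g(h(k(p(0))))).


p(0) = -1
k(-1) = 4
h(4) = -7
g(-7) = -8
f(-8) = -14

-14


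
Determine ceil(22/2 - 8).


22/2 = 11
11 - 8 = 3
ceil(3) = 3

3


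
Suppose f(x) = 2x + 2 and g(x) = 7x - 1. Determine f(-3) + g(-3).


f(-3) = -4
g(-3) = -22
Sum = -26

-26


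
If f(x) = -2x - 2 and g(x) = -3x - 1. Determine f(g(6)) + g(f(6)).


f(g(6)) = 36
g(f(6)) = 41
Sum = 77

77


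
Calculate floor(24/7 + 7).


10


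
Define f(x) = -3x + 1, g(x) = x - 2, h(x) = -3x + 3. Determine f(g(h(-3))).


h(-3) = 12
g(12) = 10
f(10) = -29

-29


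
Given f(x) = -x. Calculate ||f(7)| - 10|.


f(7) = -7
|-7| = 7
|7 - 10| = 3

3


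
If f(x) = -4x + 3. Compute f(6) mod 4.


f(6) = -21
-21 mod 4 = 3

3


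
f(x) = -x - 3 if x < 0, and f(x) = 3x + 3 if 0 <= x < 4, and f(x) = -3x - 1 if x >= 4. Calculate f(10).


10 satisfies x >= 4
f(10) = -31

-31


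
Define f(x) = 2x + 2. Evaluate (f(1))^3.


f(1) = 4
(4)^3 = 64

64


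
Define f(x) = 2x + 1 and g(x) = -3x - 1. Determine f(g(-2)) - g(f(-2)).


f(g(-2)) = 11
g(f(-2)) = 8
Difference = 3

3


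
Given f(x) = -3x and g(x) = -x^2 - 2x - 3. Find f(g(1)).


g(1) = -6
f(-6) = 18

18


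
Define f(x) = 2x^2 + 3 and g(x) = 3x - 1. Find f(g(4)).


g(4) = 11
f(11) = 2*(11)^2 + 3 = 245

245


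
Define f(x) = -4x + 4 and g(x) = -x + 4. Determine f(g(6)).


g(6) = -2
f(-2) = 12

12


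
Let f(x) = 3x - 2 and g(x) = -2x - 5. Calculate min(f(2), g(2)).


f(2) = 4
g(2) = -9
min = -9

-9


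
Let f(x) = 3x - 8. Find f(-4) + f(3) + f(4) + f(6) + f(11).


f(-4) = -20
f(3) = 1
f(4) = 4
f(6) = 10
f(11) = 25
Sum = 20

20


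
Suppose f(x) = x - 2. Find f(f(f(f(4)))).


f(4) = 2
f(2) = 0
f(0) = -2
f(-2) = -4

-4


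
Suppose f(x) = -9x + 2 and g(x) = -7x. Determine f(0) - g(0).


f(0) = 2
g(0) = 0
Difference = 2

2


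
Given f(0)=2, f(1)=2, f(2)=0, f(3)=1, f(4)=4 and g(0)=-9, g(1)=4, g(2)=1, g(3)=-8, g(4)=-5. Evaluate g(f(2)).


f(2) = 0
g(0) = -9

-9


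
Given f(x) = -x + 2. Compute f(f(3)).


f(3) = -1
f(-1) = 3

3


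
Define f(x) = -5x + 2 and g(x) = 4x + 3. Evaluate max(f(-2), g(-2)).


f(-2) = 12
g(-2) = -5
max = 12

12


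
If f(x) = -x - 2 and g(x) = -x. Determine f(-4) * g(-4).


f(-4) = 2
g(-4) = 4
Product = 8

8


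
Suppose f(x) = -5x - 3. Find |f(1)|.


f(1) = -8
|-8| = 8

8


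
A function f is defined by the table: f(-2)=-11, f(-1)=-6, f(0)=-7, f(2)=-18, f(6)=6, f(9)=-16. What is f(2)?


-18


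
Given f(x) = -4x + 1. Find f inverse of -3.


Solve -4x + 1 = -3
x = (-3 - 1) / (-4) = 1

1


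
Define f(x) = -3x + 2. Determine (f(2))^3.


f(2) = -4
(-4)^3 = -64

-64


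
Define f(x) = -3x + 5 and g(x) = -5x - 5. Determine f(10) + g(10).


f(10) = -25
g(10) = -55
Sum = -80

-80


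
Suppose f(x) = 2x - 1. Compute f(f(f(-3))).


f(-3) = -7
f(-7) = -15
f(-15) = -31

-31


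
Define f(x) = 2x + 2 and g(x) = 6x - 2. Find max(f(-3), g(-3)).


f(-3) = -4
g(-3) = -20
max = -4

-4


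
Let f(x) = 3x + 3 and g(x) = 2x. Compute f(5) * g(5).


f(5) = 18
g(5) = 10
Product = 180

180


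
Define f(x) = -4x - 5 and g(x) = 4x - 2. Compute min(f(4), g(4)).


f(4) = -21
g(4) = 14
min = -21

-21


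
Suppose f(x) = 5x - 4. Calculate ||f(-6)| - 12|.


f(-6) = -34
|-34| = 34
|34 - 12| = 22

22


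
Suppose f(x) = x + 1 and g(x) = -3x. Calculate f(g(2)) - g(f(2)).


f(g(2)) = -5
g(f(2)) = -9
Difference = 4

4


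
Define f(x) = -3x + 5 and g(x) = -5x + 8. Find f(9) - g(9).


15


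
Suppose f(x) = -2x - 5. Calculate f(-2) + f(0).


f(-2) = -1
f(0) = -5
Sum = -6

-6


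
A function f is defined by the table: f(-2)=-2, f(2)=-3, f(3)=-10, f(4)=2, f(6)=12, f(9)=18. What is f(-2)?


Reading from the table at x = -2

-2


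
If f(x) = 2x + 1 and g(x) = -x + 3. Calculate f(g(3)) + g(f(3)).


f(g(3)) = 1
g(f(3)) = -4
Sum = -3

-3


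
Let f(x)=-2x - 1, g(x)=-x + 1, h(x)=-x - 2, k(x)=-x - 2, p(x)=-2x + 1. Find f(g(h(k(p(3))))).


-13


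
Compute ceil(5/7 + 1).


5/7 = 0.7143
0.7143 + 1 = 1.7143
ceil(1.7143) = 2

2


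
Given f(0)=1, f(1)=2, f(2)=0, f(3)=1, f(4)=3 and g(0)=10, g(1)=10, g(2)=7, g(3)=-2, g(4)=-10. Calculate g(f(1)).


f(1) = 2
g(2) = 7

7


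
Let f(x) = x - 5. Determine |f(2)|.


3


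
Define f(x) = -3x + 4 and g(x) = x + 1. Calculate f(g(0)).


g(0) = 1
f(1) = 1

1


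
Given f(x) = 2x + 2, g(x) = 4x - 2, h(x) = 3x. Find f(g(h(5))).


118


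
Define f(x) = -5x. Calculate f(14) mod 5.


f(14) = -70
-70 mod 5 = 0

0


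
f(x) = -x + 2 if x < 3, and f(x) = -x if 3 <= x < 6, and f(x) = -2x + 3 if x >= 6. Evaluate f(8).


-13


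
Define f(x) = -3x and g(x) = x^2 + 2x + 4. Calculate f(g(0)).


g(0) = 4
f(4) = -12

-12


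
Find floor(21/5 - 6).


21/5 = 4.2
4.2 - 6 = -1.8
floor(-1.8) = -2

-2


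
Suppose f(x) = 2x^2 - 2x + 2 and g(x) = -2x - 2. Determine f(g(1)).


g(1) = -4
f(-4) = 2*(-4)^2 - 2*(-4) + 2 = 42

42


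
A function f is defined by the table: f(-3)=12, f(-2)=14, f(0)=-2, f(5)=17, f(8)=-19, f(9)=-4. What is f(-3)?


12


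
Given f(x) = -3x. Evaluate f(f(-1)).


-9


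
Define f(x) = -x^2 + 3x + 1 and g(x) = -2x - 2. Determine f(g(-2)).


g(-2) = 2
f(2) = (-1)*(2)^2 + 3*(2) + 1 = 3

3


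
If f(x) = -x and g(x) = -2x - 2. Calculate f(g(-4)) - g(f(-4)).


f(g(-4)) = -6
g(f(-4)) = -10
Difference = 4

4


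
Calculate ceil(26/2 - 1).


26/2 = 13
13 - 1 = 12
ceil(12) = 12

12


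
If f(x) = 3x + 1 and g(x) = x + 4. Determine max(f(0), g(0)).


4


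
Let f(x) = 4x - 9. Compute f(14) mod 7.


f(14) = 47
47 mod 7 = 5

5


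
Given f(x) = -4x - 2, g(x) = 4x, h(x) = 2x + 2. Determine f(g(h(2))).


h(2) = 6
g(6) = 24
f(24) = -98

-98


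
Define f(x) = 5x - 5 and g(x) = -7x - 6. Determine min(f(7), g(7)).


f(7) = 30
g(7) = -55
min = -55

-55


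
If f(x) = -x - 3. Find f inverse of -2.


Solve -x - 3 = -2
x = (-2 + 3) / (-1) = -1

-1


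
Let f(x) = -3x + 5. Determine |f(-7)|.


f(-7) = 26
|26| = 26

26


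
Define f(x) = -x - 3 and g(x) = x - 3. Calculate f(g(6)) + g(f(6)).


f(g(6)) = -6
g(f(6)) = -12
Sum = -18

-18


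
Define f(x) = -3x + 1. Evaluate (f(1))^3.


-8


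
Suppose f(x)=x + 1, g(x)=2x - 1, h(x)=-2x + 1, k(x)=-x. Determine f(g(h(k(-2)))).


k(-2) = 2
h(2) = -3
g(-3) = -7
f(-7) = -6

-6


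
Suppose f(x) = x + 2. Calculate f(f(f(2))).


f(2) = 4
f(4) = 6
f(6) = 8

8


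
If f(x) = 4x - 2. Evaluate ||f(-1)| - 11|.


f(-1) = -6
|-6| = 6
|6 - 11| = 5

5


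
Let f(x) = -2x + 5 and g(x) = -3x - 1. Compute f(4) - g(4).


f(4) = -3
g(4) = -13
Difference = 10

10


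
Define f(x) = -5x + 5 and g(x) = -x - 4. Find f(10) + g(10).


-59


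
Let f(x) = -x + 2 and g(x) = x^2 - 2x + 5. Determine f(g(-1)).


g(-1) = 8
f(8) = -6

-6


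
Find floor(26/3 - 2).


26/3 = 8.6667
8.6667 - 2 = 6.6667
floor(6.6667) = 6

6


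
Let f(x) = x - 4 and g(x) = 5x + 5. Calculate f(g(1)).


g(1) = 10
f(10) = 6

6


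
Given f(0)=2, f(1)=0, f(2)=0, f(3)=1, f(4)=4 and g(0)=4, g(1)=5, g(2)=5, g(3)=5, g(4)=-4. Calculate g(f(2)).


f(2) = 0
g(0) = 4

4


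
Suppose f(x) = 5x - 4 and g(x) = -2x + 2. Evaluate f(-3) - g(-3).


f(-3) = -19
g(-3) = 8
Difference = -27

-27


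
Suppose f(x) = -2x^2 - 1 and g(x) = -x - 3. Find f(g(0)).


g(0) = -3
f(-3) = (-2)*(-3)^2 - 1 = -19

-19


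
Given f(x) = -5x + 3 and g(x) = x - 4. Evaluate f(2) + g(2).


f(2) = -7
g(2) = -2
Sum = -9

-9


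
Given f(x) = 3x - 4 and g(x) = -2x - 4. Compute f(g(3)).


g(3) = -10
f(-10) = -34

-34


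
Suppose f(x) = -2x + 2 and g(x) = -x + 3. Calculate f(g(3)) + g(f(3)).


f(g(3)) = 2
g(f(3)) = 7
Sum = 9

9


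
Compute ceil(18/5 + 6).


18/5 = 3.6
3.6 + 6 = 9.6
ceil(9.6) = 10

10


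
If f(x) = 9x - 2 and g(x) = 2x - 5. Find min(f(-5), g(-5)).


f(-5) = -47
g(-5) = -15
min = -47

-47


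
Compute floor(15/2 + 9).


15/2 = 7.5
7.5 + 9 = 16.5
floor(16.5) = 16

16


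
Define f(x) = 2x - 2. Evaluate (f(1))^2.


f(1) = 0
(0)^2 = 0

0


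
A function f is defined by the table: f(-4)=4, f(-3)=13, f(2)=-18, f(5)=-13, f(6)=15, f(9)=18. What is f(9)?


Reading from the table at x = 9

18


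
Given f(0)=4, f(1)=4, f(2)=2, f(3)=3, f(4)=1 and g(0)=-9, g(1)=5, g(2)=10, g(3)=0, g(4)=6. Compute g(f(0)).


f(0) = 4
g(4) = 6

6


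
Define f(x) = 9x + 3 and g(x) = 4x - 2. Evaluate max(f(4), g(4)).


f(4) = 39
g(4) = 14
max = 39

39


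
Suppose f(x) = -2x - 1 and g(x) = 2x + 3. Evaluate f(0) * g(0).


f(0) = -1
g(0) = 3
Product = -3

-3


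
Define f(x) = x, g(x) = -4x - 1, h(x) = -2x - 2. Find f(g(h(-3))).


-17


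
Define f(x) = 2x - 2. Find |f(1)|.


0


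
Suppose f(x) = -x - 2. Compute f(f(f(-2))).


f(-2) = 0
f(0) = -2
f(-2) = 0

0


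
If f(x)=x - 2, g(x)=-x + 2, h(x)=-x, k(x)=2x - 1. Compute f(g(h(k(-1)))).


-3


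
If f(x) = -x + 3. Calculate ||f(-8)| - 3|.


8


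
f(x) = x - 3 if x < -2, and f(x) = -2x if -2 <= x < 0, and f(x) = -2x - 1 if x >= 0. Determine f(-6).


-6 satisfies x < -2
f(-6) = -9

-9


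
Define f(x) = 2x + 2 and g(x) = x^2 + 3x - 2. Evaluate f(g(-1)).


g(-1) = -4
f(-4) = -6

-6


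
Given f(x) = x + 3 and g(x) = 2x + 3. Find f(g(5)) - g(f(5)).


f(g(5)) = 16
g(f(5)) = 19
Difference = -3

-3


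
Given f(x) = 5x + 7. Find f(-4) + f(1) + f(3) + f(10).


f(-4) = -13
f(1) = 12
f(3) = 22
f(10) = 57
Sum = 78

78


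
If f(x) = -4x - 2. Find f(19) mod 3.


f(19) = -78
-78 mod 3 = 0

0


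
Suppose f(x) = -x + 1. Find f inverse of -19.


Solve -x + 1 = -19
x = (-19 - 1) / (-1) = 20

20


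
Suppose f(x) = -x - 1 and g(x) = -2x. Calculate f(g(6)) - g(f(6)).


f(g(6)) = 11
g(f(6)) = 14
Difference = -3

-3


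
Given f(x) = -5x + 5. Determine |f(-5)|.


f(-5) = 30
|30| = 30

30


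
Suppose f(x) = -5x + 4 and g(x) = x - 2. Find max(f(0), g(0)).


f(0) = 4
g(0) = -2
max = 4

4


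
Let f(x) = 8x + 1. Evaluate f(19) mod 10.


f(19) = 153
153 mod 10 = 3

3


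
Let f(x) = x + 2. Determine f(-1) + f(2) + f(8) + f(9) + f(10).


f(-1) = 1
f(2) = 4
f(8) = 10
f(9) = 11
f(10) = 12
Sum = 38

38


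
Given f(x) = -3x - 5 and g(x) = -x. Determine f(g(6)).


g(6) = -6
f(-6) = 13

13


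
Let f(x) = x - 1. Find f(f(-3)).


f(-3) = -4
f(-4) = -5

-5


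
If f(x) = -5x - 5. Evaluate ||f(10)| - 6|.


f(10) = -55
|-55| = 55
|55 - 6| = 49

49


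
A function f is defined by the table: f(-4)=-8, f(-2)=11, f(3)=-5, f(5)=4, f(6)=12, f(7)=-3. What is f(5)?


Reading from the table at x = 5

4


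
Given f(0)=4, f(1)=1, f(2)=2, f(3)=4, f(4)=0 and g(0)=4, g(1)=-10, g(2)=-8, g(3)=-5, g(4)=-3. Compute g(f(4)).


f(4) = 0
g(0) = 4

4


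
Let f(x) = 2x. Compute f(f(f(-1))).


f(-1) = -2
f(-2) = -4
f(-4) = -8

-8


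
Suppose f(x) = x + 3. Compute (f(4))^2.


49


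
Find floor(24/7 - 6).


24/7 = 3.4286
3.4286 - 6 = -2.5714
floor(-2.5714) = -3

-3


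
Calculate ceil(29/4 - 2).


29/4 = 7.25
7.25 - 2 = 5.25
ceil(5.25) = 6

6


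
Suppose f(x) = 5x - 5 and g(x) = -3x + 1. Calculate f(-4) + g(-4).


f(-4) = -25
g(-4) = 13
Sum = -12

-12


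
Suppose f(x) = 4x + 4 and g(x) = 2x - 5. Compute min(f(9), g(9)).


f(9) = 40
g(9) = 13
min = 13

13


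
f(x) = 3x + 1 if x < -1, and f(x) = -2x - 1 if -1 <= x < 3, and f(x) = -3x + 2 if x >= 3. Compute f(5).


5 satisfies x >= 3
f(5) = -13

-13


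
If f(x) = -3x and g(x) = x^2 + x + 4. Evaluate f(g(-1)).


g(-1) = 4
f(4) = -12

-12


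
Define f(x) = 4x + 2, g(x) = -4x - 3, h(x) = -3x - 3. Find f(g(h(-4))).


h(-4) = 9
g(9) = -39
f(-39) = -154

-154


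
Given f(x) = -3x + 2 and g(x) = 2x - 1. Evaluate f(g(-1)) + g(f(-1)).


f(g(-1)) = 11
g(f(-1)) = 9
Sum = 20

20


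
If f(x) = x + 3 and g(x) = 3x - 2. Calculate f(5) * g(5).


f(5) = 8
g(5) = 13
Product = 104

104


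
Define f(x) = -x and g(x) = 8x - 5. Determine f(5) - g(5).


-40


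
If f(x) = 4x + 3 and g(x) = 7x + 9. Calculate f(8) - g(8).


f(8) = 35
g(8) = 65
Difference = -30

-30


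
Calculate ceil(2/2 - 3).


2/2 = 1
1 - 3 = -2
ceil(-2) = -2

-2


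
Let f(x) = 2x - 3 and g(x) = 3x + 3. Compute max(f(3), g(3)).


f(3) = 3
g(3) = 12
max = 12

12


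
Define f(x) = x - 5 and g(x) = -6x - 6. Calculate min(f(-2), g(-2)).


f(-2) = -7
g(-2) = 6
min = -7

-7


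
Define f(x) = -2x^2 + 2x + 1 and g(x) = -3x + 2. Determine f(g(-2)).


g(-2) = 8
f(8) = (-2)*(8)^2 + 2*(8) + 1 = -111

-111


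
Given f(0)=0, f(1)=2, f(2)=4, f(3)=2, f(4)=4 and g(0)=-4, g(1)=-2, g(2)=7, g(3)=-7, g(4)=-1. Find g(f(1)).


f(1) = 2
g(2) = 7

7


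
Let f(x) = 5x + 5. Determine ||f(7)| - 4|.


f(7) = 40
|40| = 40
|40 - 4| = 36

36


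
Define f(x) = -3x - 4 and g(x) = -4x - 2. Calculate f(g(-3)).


-34


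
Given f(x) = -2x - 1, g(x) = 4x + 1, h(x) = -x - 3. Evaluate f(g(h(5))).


h(5) = -8
g(-8) = -31
f(-31) = 61

61


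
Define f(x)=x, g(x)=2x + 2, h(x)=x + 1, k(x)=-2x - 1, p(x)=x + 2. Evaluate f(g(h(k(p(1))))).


p(1) = 3
k(3) = -7
h(-7) = -6
g(-6) = -10
f(-10) = -10

-10


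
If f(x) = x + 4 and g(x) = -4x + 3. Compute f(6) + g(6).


-11


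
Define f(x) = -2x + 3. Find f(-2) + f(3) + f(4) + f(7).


f(-2) = 7
f(3) = -3
f(4) = -5
f(7) = -11
Sum = -12

-12


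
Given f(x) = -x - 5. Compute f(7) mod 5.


f(7) = -12
-12 mod 5 = 3

3


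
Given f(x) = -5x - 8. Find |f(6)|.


38


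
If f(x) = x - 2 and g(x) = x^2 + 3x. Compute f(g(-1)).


g(-1) = -2
f(-2) = -4

-4


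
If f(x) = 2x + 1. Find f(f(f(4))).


f(4) = 9
f(9) = 19
f(19) = 39

39


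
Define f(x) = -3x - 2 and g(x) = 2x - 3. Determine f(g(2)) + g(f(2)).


f(g(2)) = -5
g(f(2)) = -19
Sum = -24

-24


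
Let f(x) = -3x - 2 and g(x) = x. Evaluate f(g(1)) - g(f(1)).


0


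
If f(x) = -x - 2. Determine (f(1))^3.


-27


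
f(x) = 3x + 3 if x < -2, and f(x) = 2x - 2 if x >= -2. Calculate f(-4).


-9


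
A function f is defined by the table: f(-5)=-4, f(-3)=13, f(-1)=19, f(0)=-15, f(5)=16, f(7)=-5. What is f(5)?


Reading from the table at x = 5

16


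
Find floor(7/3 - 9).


-7


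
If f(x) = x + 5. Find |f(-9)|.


f(-9) = -4
|-4| = 4

4


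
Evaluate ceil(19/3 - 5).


19/3 = 6.3333
6.3333 - 5 = 1.3333
ceil(1.3333) = 2

2


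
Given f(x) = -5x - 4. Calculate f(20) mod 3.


f(20) = -104
-104 mod 3 = 1

1


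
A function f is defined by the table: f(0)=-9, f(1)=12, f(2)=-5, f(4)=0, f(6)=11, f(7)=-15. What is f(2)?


Reading from the table at x = 2

-5


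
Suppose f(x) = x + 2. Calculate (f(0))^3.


f(0) = 2
(2)^3 = 8

8


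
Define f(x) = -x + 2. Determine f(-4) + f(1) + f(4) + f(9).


f(-4) = 6
f(1) = 1
f(4) = -2
f(9) = -7
Sum = -2

-2


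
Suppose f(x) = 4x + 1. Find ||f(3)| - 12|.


1


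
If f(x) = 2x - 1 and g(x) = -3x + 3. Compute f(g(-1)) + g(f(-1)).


23


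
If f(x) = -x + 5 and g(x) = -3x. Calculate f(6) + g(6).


-19


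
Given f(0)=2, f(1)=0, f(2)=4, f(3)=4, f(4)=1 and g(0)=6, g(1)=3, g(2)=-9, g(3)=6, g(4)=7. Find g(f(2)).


7


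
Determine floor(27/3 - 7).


27/3 = 9
9 - 7 = 2
floor(2) = 2

2


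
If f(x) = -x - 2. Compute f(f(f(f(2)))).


f(2) = -4
f(-4) = 2
f(2) = -4
f(-4) = 2

2


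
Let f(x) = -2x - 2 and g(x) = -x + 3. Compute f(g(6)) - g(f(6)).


f(g(6)) = 4
g(f(6)) = 17
Difference = -13

-13


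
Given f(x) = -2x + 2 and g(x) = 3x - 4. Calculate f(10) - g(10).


f(10) = -18
g(10) = 26
Difference = -44

-44


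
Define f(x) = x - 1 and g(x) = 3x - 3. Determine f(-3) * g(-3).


f(-3) = -4
g(-3) = -12
Product = 48

48


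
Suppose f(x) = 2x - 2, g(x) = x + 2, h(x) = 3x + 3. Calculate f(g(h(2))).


h(2) = 9
g(9) = 11
f(11) = 20

20


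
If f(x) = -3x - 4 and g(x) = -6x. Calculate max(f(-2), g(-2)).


f(-2) = 2
g(-2) = 12
max = 12

12


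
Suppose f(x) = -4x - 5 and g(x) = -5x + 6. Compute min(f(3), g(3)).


f(3) = -17
g(3) = -9
min = -17

-17


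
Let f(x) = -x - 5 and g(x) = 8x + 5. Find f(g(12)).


g(12) = 101
f(101) = -106

-106


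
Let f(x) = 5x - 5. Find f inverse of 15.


Solve 5x - 5 = 15
x = (15 + 5) / 5 = 4

4


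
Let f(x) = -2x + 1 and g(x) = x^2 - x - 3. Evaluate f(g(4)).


-17


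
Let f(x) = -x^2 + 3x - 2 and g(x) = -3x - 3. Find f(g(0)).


g(0) = -3
f(-3) = (-1)*(-3)^2 + 3*(-3) - 2 = -20

-20


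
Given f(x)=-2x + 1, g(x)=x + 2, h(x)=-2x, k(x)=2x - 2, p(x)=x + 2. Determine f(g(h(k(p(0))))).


p(0) = 2
k(2) = 2
h(2) = -4
g(-4) = -2
f(-2) = 5

5


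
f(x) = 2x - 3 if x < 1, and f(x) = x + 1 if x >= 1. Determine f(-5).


-5 satisfies x < 1
f(-5) = -13

-13


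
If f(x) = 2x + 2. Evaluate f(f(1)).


f(1) = 4
f(4) = 10

10


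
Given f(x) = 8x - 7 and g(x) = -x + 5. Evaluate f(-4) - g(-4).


f(-4) = -39
g(-4) = 9
Difference = -48

-48


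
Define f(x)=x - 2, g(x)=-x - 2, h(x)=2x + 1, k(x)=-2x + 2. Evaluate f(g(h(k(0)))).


k(0) = 2
h(2) = 5
g(5) = -7
f(-7) = -9

-9


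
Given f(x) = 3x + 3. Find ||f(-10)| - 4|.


f(-10) = -27
|-27| = 27
|27 - 4| = 23

23


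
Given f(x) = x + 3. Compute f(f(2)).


f(2) = 5
f(5) = 8

8


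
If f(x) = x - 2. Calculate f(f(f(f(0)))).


f(0) = -2
f(-2) = -4
f(-4) = -6
f(-6) = -8

-8


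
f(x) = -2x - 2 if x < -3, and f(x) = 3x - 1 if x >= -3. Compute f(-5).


-5 satisfies x < -3
f(-5) = 8

8


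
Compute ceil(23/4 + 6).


12


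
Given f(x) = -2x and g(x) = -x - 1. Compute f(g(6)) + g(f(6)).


f(g(6)) = 14
g(f(6)) = 11
Sum = 25

25


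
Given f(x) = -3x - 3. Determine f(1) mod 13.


f(1) = -6
-6 mod 13 = 7

7


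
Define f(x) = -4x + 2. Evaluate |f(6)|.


f(6) = -22
|-22| = 22

22


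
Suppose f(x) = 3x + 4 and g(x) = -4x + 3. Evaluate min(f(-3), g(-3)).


f(-3) = -5
g(-3) = 15
min = -5

-5


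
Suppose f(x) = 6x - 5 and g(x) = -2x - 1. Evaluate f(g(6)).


g(6) = -13
f(-13) = -83

-83


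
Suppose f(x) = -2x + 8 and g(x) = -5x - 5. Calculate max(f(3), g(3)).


f(3) = 2
g(3) = -20
max = 2

2


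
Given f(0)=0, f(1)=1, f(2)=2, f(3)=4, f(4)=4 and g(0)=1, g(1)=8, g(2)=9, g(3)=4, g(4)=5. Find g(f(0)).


f(0) = 0
g(0) = 1

1


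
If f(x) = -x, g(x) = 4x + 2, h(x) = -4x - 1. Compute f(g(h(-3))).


h(-3) = 11
g(11) = 46
f(46) = -46

-46


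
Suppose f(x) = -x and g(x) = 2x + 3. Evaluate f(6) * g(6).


-90


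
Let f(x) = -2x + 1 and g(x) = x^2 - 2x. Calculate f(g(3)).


g(3) = 3
f(3) = -5

-5


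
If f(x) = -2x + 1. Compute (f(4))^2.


49


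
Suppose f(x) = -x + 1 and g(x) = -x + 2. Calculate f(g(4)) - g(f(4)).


f(g(4)) = 3
g(f(4)) = 5
Difference = -2

-2


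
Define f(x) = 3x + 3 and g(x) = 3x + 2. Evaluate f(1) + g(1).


f(1) = 6
g(1) = 5
Sum = 11

11


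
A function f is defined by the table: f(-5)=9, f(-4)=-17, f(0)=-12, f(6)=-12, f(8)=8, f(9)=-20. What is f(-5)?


Reading from the table at x = -5

9


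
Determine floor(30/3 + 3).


30/3 = 10
10 + 3 = 13
floor(13) = 13

13


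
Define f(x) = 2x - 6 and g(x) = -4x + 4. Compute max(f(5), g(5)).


f(5) = 4
g(5) = -16
max = 4

4


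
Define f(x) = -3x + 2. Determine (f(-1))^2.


f(-1) = 5
(5)^2 = 25

25


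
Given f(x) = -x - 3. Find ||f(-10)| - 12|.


f(-10) = 7
|7| = 7
|7 - 12| = 5

5


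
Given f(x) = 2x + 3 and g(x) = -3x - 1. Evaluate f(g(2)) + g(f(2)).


f(g(2)) = -11
g(f(2)) = -22
Sum = -33

-33


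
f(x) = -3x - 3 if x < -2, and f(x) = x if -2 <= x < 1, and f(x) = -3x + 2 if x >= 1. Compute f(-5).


-5 satisfies x < -2
f(-5) = 12

12


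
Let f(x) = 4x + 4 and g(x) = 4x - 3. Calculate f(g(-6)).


g(-6) = -27
f(-27) = -104

-104


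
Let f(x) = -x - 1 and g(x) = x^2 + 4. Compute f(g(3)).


g(3) = 13
f(13) = -14

-14


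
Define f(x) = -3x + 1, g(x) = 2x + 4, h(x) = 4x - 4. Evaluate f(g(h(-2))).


h(-2) = -12
g(-12) = -20
f(-20) = 61

61


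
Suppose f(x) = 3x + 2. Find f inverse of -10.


Solve 3x + 2 = -10
x = (-10 - 2) / 3 = -4

-4


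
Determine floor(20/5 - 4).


20/5 = 4
4 - 4 = 0
floor(0) = 0

0


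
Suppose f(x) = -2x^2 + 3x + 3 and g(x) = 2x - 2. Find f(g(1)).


g(1) = 0
f(0) = (-2)*(0)^2 + 3*(0) + 3 = 3

3


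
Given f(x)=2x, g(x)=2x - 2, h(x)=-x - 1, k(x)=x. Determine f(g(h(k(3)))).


-20


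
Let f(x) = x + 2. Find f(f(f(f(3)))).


11


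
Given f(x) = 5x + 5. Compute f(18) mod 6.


f(18) = 95
95 mod 6 = 5

5


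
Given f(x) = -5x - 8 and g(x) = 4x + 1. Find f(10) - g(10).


f(10) = -58
g(10) = 41
Difference = -99

-99


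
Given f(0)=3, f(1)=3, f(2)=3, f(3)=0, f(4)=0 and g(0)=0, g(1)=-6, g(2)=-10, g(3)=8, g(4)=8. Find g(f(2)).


f(2) = 3
g(3) = 8

8


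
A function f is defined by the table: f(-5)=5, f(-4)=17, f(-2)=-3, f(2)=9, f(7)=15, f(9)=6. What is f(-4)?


Reading from the table at x = -4

17


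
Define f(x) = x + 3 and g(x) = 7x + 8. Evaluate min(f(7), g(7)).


f(7) = 10
g(7) = 57
min = 10

10


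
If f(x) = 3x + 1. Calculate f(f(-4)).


-32


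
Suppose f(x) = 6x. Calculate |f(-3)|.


f(-3) = -18
|-18| = 18

18


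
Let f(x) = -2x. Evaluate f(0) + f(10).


f(0) = 0
f(10) = -20
Sum = -20

-20


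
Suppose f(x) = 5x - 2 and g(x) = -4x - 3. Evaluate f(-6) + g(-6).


f(-6) = -32
g(-6) = 21
Sum = -11

-11


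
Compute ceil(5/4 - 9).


5/4 = 1.25
1.25 - 9 = -7.75
ceil(-7.75) = -7

-7


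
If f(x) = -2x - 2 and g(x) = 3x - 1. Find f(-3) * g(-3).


f(-3) = 4
g(-3) = -10
Product = -40

-40


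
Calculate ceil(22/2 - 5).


22/2 = 11
11 - 5 = 6
ceil(6) = 6

6


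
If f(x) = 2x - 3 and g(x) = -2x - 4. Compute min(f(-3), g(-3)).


f(-3) = -9
g(-3) = 2
min = -9

-9


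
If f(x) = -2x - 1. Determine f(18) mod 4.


f(18) = -37
-37 mod 4 = 3

3


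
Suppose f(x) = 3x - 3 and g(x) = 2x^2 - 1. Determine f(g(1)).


g(1) = 1
f(1) = 0

0


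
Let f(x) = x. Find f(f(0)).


f(0) = 0
f(0) = 0

0


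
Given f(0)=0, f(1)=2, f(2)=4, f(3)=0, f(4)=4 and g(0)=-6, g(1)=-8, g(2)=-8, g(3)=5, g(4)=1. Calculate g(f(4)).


1


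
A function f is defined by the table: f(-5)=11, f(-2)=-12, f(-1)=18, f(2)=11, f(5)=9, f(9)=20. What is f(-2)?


Reading from the table at x = -2

-12


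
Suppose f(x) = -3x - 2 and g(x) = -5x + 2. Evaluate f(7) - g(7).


f(7) = -23
g(7) = -33
Difference = 10

10


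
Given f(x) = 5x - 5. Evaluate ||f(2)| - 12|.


f(2) = 5
|5| = 5
|5 - 12| = 7

7


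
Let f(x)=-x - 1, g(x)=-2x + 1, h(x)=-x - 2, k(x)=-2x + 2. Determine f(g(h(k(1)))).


k(1) = 0
h(0) = -2
g(-2) = 5
f(5) = -6

-6


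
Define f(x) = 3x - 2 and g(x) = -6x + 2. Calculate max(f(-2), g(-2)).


f(-2) = -8
g(-2) = 14
max = 14

14


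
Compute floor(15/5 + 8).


15/5 = 3
3 + 8 = 11
floor(11) = 11

11


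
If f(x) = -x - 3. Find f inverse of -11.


Solve -x - 3 = -11
x = (-11 + 3) / (-1) = 8

8


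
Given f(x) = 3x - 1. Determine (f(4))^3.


f(4) = 11
(11)^3 = 1331

1331


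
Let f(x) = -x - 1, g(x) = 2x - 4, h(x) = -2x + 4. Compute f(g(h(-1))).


h(-1) = 6
g(6) = 8
f(8) = -9

-9


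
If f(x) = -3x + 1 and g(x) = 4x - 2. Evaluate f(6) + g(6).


f(6) = -17
g(6) = 22
Sum = 5

5


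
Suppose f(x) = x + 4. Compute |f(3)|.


f(3) = 7
|7| = 7

7


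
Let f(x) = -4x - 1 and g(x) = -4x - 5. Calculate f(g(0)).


g(0) = -5
f(-5) = 19

19


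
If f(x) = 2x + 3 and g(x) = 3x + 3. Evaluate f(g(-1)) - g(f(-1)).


f(g(-1)) = 3
g(f(-1)) = 6
Difference = -3

-3


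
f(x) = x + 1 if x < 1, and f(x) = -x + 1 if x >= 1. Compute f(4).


4 satisfies x >= 1
f(4) = -3

-3


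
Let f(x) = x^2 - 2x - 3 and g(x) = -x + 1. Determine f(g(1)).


g(1) = 0
f(0) = 1*(0)^2 - 2*(0) - 3 = -3

-3


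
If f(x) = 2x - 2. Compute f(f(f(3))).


f(3) = 4
f(4) = 6
f(6) = 10

10


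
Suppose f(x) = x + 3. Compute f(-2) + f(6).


f(-2) = 1
f(6) = 9
Sum = 10

10


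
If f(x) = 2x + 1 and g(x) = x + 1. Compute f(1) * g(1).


f(1) = 3
g(1) = 2
Product = 6

6


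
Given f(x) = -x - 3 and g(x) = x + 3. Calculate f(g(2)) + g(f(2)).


f(g(2)) = -8
g(f(2)) = -2
Sum = -10

-10


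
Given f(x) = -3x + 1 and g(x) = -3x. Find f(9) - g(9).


1


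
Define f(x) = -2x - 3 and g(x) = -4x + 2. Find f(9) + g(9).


-55


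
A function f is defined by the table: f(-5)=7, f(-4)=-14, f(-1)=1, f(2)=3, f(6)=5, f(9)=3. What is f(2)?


Reading from the table at x = 2

3


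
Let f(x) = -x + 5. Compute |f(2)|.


f(2) = 3
|3| = 3

3


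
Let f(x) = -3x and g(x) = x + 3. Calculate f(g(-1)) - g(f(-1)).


f(g(-1)) = -6
g(f(-1)) = 6
Difference = -12

-12


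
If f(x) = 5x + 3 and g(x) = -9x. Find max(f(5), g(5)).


f(5) = 28
g(5) = -45
max = 28

28


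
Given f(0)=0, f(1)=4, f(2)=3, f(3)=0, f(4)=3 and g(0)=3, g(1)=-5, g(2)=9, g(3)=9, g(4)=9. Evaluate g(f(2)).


f(2) = 3
g(3) = 9

9


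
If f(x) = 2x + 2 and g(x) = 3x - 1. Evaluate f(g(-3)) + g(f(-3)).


f(g(-3)) = -18
g(f(-3)) = -13
Sum = -31

-31


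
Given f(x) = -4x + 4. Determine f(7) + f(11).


f(7) = -24
f(11) = -40
Sum = -64

-64


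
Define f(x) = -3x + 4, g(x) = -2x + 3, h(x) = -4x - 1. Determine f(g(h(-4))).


h(-4) = 15
g(15) = -27
f(-27) = 85

85


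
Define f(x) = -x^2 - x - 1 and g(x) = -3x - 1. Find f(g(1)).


g(1) = -4
f(-4) = (-1)*(-4)^2 - 1*(-4) - 1 = -13

-13


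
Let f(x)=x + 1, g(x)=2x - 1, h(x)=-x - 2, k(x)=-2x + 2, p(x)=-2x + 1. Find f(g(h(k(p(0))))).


p(0) = 1
k(1) = 0
h(0) = -2
g(-2) = -5
f(-5) = -4

-4


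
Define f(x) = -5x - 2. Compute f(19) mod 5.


f(19) = -97
-97 mod 5 = 3

3


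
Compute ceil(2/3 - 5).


2/3 = 0.6667
0.6667 - 5 = -4.3333
ceil(-4.3333) = -4

-4


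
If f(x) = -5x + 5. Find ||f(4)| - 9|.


f(4) = -15
|-15| = 15
|15 - 9| = 6

6


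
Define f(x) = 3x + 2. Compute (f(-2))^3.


f(-2) = -4
(-4)^3 = -64

-64


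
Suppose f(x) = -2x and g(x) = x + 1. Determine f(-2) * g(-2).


f(-2) = 4
g(-2) = -1
Product = -4

-4


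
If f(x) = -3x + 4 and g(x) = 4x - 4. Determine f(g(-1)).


g(-1) = -8
f(-8) = 28

28


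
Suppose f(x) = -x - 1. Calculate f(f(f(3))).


-4


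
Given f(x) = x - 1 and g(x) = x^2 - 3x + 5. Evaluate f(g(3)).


g(3) = 5
f(5) = 4

4


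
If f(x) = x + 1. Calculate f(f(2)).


f(2) = 3
f(3) = 4

4


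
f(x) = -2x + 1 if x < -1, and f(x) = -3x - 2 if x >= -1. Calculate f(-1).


-1 satisfies x >= -1
f(-1) = 1

1


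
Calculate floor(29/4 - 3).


29/4 = 7.25
7.25 - 3 = 4.25
floor(4.25) = 4

4


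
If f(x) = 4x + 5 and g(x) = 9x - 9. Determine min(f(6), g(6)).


f(6) = 29
g(6) = 45
min = 29

29


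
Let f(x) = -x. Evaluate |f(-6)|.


f(-6) = 6
|6| = 6

6


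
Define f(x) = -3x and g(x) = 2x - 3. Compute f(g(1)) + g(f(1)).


f(g(1)) = 3
g(f(1)) = -9
Sum = -6

-6


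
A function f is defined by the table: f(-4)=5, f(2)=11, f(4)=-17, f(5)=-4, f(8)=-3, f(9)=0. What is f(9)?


Reading from the table at x = 9

0


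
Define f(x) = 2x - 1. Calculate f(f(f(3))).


f(3) = 5
f(5) = 9
f(9) = 17

17


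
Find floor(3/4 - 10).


3/4 = 0.75
0.75 - 10 = -9.25
floor(-9.25) = -10

-10


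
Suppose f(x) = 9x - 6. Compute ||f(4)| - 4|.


f(4) = 30
|30| = 30
|30 - 4| = 26

26


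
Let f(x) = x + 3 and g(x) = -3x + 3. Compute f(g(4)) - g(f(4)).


f(g(4)) = -6
g(f(4)) = -18
Difference = 12

12


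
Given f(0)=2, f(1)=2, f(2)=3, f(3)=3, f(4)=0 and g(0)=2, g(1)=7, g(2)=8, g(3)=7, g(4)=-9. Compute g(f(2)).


f(2) = 3
g(3) = 7

7


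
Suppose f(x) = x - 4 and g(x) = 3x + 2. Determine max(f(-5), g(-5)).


f(-5) = -9
g(-5) = -13
max = -9

-9


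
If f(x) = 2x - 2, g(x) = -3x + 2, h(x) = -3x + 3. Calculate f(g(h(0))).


h(0) = 3
g(3) = -7
f(-7) = -16

-16


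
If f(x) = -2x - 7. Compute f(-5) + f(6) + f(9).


f(-5) = 3
f(6) = -19
f(9) = -25
Sum = -41

-41


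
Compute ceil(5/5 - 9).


5/5 = 1
1 - 9 = -8
ceil(-8) = -8

-8


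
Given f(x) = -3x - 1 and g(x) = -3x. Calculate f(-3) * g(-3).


f(-3) = 8
g(-3) = 9
Product = 72

72


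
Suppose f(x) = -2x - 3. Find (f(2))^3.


-343


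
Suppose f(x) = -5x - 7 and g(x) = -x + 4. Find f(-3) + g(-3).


f(-3) = 8
g(-3) = 7
Sum = 15

15


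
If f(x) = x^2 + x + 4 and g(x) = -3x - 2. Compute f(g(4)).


186


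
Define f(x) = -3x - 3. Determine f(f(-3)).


f(-3) = 6
f(6) = -21

-21


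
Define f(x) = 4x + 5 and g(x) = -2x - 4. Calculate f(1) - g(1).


f(1) = 9
g(1) = -6
Difference = 15

15


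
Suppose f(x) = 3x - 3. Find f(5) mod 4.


f(5) = 12
12 mod 4 = 0

0


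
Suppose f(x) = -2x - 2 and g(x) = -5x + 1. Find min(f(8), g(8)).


f(8) = -18
g(8) = -39
min = -39

-39


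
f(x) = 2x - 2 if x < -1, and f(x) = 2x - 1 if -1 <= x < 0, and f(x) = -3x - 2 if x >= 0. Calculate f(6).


6 satisfies x >= 0
f(6) = -20

-20


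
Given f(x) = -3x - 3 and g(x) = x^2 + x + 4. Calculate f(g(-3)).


g(-3) = 10
f(10) = -33

-33


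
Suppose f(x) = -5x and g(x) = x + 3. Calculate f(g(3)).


g(3) = 6
f(6) = -30

-30


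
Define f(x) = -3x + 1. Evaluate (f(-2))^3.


f(-2) = 7
(7)^3 = 343

343


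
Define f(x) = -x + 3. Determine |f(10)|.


f(10) = -7
|-7| = 7

7


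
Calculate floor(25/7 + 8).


25/7 = 3.5714
3.5714 + 8 = 11.5714
floor(11.5714) = 11

11


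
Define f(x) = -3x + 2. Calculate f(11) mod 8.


f(11) = -31
-31 mod 8 = 1

1


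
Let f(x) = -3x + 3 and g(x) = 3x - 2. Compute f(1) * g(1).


f(1) = 0
g(1) = 1
Product = 0

0


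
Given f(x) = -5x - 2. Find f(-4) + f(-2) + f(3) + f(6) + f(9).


f(-4) = 18
f(-2) = 8
f(3) = -17
f(6) = -32
f(9) = -47
Sum = -70

-70


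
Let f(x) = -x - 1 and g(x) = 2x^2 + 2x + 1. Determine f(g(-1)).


g(-1) = 1
f(1) = -2

-2


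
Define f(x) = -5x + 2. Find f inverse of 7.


-1


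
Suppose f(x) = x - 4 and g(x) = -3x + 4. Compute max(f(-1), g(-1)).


f(-1) = -5
g(-1) = 7
max = 7

7


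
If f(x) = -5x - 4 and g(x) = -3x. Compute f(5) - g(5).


f(5) = -29
g(5) = -15
Difference = -14

-14


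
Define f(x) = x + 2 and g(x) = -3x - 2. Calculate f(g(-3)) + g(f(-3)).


f(g(-3)) = 9
g(f(-3)) = 1
Sum = 10

10


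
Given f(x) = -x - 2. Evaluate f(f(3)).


f(3) = -5
f(-5) = 3

3


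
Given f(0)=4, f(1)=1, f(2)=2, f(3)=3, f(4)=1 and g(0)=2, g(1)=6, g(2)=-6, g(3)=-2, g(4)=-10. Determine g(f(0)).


-10


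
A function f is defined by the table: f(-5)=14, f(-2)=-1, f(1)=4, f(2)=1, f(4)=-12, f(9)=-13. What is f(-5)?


Reading from the table at x = -5

14


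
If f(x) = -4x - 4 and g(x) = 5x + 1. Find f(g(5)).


g(5) = 26
f(26) = -108

-108


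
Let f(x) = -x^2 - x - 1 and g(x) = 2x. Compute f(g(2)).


-21


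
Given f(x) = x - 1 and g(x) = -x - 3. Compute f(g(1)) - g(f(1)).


f(g(1)) = -5
g(f(1)) = -3
Difference = -2

-2


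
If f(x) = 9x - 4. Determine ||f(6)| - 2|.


f(6) = 50
|50| = 50
|50 - 2| = 48

48


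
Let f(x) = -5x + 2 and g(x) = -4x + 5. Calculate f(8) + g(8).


f(8) = -38
g(8) = -27
Sum = -65

-65


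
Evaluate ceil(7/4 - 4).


7/4 = 1.75
1.75 - 4 = -2.25
ceil(-2.25) = -2

-2


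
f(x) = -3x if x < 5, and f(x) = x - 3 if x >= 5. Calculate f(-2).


-2 satisfies x < 5
f(-2) = 6

6


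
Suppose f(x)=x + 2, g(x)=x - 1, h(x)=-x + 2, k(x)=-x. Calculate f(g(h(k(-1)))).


k(-1) = 1
h(1) = 1
g(1) = 0
f(0) = 2

2


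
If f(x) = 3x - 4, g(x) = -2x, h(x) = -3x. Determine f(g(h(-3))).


-58


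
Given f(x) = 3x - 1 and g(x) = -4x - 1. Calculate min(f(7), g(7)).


f(7) = 20
g(7) = -29
min = -29

-29


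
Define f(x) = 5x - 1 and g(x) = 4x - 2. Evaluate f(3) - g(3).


f(3) = 14
g(3) = 10
Difference = 4

4


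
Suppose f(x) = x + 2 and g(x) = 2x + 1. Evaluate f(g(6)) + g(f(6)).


f(g(6)) = 15
g(f(6)) = 17
Sum = 32

32


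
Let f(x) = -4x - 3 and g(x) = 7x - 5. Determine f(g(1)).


g(1) = 2
f(2) = -11

-11


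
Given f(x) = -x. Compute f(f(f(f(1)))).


f(1) = -1
f(-1) = 1
f(1) = -1
f(-1) = 1

1


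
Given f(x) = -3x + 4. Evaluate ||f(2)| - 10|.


f(2) = -2
|-2| = 2
|2 - 10| = 8

8


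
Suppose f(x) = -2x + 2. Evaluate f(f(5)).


f(5) = -8
f(-8) = 18

18


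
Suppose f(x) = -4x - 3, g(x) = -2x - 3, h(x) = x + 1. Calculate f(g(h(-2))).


1


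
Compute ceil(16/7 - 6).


16/7 = 2.2857
2.2857 - 6 = -3.7143
ceil(-3.7143) = -3

-3


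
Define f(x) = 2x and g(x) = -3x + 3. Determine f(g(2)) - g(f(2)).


f(g(2)) = -6
g(f(2)) = -9
Difference = 3

3


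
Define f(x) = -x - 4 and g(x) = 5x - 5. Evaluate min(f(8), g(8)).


-12


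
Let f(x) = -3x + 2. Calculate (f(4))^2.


f(4) = -10
(-10)^2 = 100

100


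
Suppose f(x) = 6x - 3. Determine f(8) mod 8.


5


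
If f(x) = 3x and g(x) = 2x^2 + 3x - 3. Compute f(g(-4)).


51


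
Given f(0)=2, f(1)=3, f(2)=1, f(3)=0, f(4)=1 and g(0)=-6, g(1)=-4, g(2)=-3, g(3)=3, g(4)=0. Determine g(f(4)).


f(4) = 1
g(1) = -4

-4


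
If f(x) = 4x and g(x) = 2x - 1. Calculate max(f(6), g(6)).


f(6) = 24
g(6) = 11
max = 24

24


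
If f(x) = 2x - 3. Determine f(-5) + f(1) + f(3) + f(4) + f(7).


5


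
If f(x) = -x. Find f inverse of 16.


Solve -x = 16
x = (16) / (-1) = -16

-16


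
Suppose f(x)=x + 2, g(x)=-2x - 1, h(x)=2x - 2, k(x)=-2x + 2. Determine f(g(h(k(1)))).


k(1) = 0
h(0) = -2
g(-2) = 3
f(3) = 5

5


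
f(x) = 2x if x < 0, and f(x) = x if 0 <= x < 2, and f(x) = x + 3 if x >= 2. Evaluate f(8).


11


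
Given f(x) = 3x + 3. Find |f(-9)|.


f(-9) = -24
|-24| = 24

24


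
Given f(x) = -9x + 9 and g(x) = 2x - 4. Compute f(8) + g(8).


f(8) = -63
g(8) = 12
Sum = -51

-51


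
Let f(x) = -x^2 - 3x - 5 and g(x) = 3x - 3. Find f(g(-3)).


g(-3) = -12
f(-12) = (-1)*(-12)^2 - 3*(-12) - 5 = -113

-113


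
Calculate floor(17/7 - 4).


17/7 = 2.4286
2.4286 - 4 = -1.5714
floor(-1.5714) = -2

-2


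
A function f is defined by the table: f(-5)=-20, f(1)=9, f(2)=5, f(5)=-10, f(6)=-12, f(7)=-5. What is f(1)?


9


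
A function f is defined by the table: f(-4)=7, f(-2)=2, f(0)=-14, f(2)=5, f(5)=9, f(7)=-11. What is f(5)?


9


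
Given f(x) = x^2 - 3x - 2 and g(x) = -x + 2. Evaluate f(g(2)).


g(2) = 0
f(0) = 1*(0)^2 - 3*(0) - 2 = -2

-2


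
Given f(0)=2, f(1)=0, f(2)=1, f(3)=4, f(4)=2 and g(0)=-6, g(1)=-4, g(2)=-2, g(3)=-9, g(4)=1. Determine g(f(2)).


f(2) = 1
g(1) = -4

-4


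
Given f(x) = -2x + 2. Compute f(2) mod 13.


f(2) = -2
-2 mod 13 = 11

11


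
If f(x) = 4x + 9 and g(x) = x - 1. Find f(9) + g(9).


f(9) = 45
g(9) = 8
Sum = 53

53


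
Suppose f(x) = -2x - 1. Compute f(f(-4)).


f(-4) = 7
f(7) = -15

-15


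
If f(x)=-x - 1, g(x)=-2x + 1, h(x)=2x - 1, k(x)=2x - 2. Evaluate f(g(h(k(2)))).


k(2) = 2
h(2) = 3
g(3) = -5
f(-5) = 4

4


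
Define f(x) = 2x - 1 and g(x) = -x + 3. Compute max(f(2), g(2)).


3


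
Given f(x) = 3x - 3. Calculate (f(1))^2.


f(1) = 0
(0)^2 = 0

0


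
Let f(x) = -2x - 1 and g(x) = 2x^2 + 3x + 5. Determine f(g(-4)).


g(-4) = 25
f(25) = -51

-51


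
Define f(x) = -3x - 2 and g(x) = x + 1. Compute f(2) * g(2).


f(2) = -8
g(2) = 3
Product = -24

-24


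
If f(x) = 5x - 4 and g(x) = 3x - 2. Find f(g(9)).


g(9) = 25
f(25) = 121

121


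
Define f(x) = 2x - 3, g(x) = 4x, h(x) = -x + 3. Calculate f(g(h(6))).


h(6) = -3
g(-3) = -12
f(-12) = -27

-27


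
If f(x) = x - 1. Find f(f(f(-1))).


-4


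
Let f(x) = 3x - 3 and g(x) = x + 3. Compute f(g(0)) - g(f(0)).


6


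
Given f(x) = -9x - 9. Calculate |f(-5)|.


f(-5) = 36
|36| = 36

36


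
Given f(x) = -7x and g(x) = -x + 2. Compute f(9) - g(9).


f(9) = -63
g(9) = -7
Difference = -56

-56


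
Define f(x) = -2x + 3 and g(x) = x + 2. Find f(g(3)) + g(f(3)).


f(g(3)) = -7
g(f(3)) = -1
Sum = -8

-8


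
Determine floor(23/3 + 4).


23/3 = 7.6667
7.6667 + 4 = 11.6667
floor(11.6667) = 11

11


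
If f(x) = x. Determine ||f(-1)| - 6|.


5


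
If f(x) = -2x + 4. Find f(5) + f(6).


f(5) = -6
f(6) = -8
Sum = -14

-14


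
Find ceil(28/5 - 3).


28/5 = 5.6
5.6 - 3 = 2.6
ceil(2.6) = 3

3


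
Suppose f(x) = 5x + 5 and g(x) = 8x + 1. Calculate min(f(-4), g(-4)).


f(-4) = -15
g(-4) = -31
min = -31

-31


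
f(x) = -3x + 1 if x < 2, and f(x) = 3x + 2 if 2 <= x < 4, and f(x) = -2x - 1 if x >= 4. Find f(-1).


-1 satisfies x < 2
f(-1) = 4

4


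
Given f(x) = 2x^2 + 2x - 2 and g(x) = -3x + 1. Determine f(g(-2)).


g(-2) = 7
f(7) = 2*(7)^2 + 2*(7) - 2 = 110

110


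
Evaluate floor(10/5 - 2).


0


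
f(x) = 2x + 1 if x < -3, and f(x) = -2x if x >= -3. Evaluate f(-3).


-3 satisfies x >= -3
f(-3) = 6

6


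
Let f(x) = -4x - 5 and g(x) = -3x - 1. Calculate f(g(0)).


g(0) = -1
f(-1) = -1

-1


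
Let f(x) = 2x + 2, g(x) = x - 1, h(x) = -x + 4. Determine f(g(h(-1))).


h(-1) = 5
g(5) = 4
f(4) = 10

10


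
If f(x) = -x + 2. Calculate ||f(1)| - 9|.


f(1) = 1
|1| = 1
|1 - 9| = 8

8


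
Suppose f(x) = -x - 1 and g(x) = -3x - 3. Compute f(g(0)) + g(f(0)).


f(g(0)) = 2
g(f(0)) = 0
Sum = 2

2


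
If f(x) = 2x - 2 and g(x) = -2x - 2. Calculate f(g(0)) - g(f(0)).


-8


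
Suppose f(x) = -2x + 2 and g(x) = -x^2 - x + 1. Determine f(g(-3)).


g(-3) = -5
f(-5) = 12

12


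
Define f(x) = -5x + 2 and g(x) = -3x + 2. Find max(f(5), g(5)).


f(5) = -23
g(5) = -13
max = -13

-13


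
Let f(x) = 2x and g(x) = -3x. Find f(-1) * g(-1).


f(-1) = -2
g(-1) = 3
Product = -6

-6


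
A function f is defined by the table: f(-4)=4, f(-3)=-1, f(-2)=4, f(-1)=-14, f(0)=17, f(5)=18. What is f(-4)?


Reading from the table at x = -4

4
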